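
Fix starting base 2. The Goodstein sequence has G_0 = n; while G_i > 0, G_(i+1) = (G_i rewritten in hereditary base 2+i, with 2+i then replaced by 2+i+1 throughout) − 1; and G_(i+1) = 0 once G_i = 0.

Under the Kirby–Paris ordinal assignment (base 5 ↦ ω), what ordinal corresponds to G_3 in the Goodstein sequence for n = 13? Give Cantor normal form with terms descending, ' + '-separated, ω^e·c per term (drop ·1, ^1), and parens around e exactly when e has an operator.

G_0 = 13. HB_2(13) = 2^(2 + 1) + 2^2 + 1. Bump = 109. G_1 = 108.
G_1 = 108. HB_3(108) = 3^(3 + 1) + 3^3. Bump = 1280. G_2 = 1279.
G_2 = 1279. HB_4(1279) = 4^(4 + 1) + 3·4^3 + 3·4^2 + 3·4 + 3. Bump = 16093. G_3 = 16092.
G_3 = 16092. HB_5(16092) = 5^(5 + 1) + 3·5^3 + 3·5^2 + 3·5 + 2. Bump = 280712. G_4 = 280711.

ω^(ω + 1) + ω^3·3 + ω^2·3 + ω·3 + 2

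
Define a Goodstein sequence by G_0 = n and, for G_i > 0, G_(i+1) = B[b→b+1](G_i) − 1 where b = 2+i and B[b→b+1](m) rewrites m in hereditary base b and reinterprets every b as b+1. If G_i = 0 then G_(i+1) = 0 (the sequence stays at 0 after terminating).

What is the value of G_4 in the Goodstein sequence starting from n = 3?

1

i=0: 3 = 2 + 1 (b=2); 2→3: 3 + 1 = 4; 4−1 = 3
i=1: 3 = 3 (b=3); 3→4: 4 = 4; 4−1 = 3
i=2: 3 = 3 (b=4); 4→5: 3 = 3; 3−1 = 2
i=3: 2 = 2 (b=5); 5→6: 2 = 2; 2−1 = 1
i=4: 1 = 1 (b=6); 6→7: 1 = 1; 1−1 = 0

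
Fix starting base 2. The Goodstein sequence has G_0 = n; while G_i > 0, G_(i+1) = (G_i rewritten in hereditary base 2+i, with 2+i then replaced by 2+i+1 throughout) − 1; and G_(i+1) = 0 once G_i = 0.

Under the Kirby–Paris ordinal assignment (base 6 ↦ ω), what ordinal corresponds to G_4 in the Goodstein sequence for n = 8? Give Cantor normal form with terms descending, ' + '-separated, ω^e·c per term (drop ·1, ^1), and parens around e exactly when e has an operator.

ω^ω·2 + ω^2·2 + ω + 5

[0] 8 ≡ 2^(2 + 1) (base 2). Lift 3: 81. −1: 80.
[1] 80 ≡ 2·3^3 + 2·3^2 + 2·3 + 2 (base 3). Lift 4: 554. −1: 553.
[2] 553 ≡ 2·4^4 + 2·4^2 + 2·4 + 1 (base 4). Lift 5: 6311. −1: 6310.
[3] 6310 ≡ 2·5^5 + 2·5^2 + 2·5 (base 5). Lift 6: 93396. −1: 93395.
[4] 93395 ≡ 2·6^6 + 2·6^2 + 6 + 5 (base 6). Lift 7: 1647196. −1: 1647195.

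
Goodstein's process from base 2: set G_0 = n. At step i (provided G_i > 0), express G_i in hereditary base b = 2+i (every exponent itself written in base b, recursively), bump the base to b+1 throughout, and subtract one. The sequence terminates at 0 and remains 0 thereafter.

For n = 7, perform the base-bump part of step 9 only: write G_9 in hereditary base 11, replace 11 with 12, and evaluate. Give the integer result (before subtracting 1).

7 —HB2→ 2^2 + 2 + 1 —bump→ 3^3 + 3 + 1 = 31 —(−1)→ 30
30 —HB3→ 3^3 + 3 —bump→ 4^4 + 4 = 260 —(−1)→ 259
259 —HB4→ 4^4 + 3 —bump→ 5^5 + 3 = 3128 —(−1)→ 3127
3127 —HB5→ 5^5 + 2 —bump→ 6^6 + 2 = 46658 —(−1)→ 46657
46657 —HB6→ 6^6 + 1 —bump→ 7^7 + 1 = 823544 —(−1)→ 823543
823543 —HB7→ 7^7 —bump→ 8^8 = 16777216 —(−1)→ 16777215
16777215 —HB8→ 7·8^7 + 7·8^6 + 7·8^5 + 7·8^4 + 7·8^3 + 7·8^2 + 7·8 + 7 —bump→ 7·9^7 + 7·9^6 + 7·9^5 + 7·9^4 + 7·9^3 + 7·9^2 + 7·9 + 7 = 37665880 —(−1)→ 37665879
37665879 —HB9→ 7·9^7 + 7·9^6 + 7·9^5 + 7·9^4 + 7·9^3 + 7·9^2 + 7·9 + 6 —bump→ 7·10^7 + 7·10^6 + 7·10^5 + 7·10^4 + 7·10^3 + 7·10^2 + 7·10 + 6 = 77777776 —(−1)→ 77777775
77777775 —HB10→ 7·10^7 + 7·10^6 + 7·10^5 + 7·10^4 + 7·10^3 + 7·10^2 + 7·10 + 5 —bump→ 7·11^7 + 7·11^6 + 7·11^5 + 7·11^4 + 7·11^3 + 7·11^2 + 7·11 + 5 = 150051214 —(−1)→ 150051213

273624712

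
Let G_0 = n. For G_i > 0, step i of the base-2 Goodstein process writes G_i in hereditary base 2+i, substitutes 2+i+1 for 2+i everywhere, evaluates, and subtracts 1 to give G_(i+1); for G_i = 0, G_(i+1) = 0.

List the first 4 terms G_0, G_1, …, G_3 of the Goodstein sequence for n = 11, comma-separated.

(0) 11|_2 = 2^(2 + 1) + 2 + 1 ↦ 3^(3 + 1) + 3 + 1|_3 = 85 ⇒ 84
(1) 84|_3 = 3^(3 + 1) + 3 ↦ 4^(4 + 1) + 4|_4 = 1028 ⇒ 1027
(2) 1027|_4 = 4^(4 + 1) + 3 ↦ 5^(5 + 1) + 3|_5 = 15628 ⇒ 15627

11, 84, 1027, 15627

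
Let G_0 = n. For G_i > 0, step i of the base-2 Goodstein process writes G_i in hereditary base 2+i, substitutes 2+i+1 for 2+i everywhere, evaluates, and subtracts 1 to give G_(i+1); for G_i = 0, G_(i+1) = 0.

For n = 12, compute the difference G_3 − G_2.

(0) 12|_2 = 2^(2 + 1) + 2^2 ↦ 3^(3 + 1) + 3^3|_3 = 108 ⇒ 107
(1) 107|_3 = 3^(3 + 1) + 2·3^2 + 2·3 + 2 ↦ 4^(4 + 1) + 2·4^2 + 2·4 + 2|_4 = 1066 ⇒ 1065
(2) 1065|_4 = 4^(4 + 1) + 2·4^2 + 2·4 + 1 ↦ 5^(5 + 1) + 2·5^2 + 2·5 + 1|_5 = 15686 ⇒ 15685

14620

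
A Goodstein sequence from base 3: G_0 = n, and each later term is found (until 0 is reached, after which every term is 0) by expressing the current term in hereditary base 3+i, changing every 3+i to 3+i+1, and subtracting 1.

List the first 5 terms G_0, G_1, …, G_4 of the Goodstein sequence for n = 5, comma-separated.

5 —HB3→ 3 + 2 —bump→ 4 + 2 = 6 —(−1)→ 5
5 —HB4→ 4 + 1 —bump→ 5 + 1 = 6 —(−1)→ 5
5 —HB5→ 5 —bump→ 6 = 6 —(−1)→ 5
5 —HB6→ 5 —bump→ 5 = 5 —(−1)→ 4

5, 5, 5, 5, 4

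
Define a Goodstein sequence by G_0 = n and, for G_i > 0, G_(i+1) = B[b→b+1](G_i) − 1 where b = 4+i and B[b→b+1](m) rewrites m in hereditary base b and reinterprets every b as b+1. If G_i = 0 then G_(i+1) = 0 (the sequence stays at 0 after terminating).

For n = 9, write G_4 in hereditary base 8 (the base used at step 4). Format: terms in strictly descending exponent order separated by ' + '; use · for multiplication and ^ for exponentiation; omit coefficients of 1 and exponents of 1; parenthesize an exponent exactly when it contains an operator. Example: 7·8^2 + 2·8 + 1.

8 + 3

[0] 9 ≡ 2·4 + 1 (base 4). Lift 5: 11. −1: 10.
[1] 10 ≡ 2·5 (base 5). Lift 6: 12. −1: 11.
[2] 11 ≡ 6 + 5 (base 6). Lift 7: 12. −1: 11.
[3] 11 ≡ 7 + 4 (base 7). Lift 8: 12. −1: 11.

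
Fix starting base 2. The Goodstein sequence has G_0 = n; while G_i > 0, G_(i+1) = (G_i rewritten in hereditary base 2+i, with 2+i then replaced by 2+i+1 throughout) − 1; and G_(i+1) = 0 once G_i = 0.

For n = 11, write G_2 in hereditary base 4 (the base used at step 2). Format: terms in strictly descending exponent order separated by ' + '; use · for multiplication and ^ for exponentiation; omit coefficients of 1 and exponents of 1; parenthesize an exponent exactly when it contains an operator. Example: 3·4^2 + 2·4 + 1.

4^(4 + 1) + 3

G_0=11  [base 2] 2^(2 + 1) + 2 + 1  →[2↦3]→  3^(3 + 1) + 3 + 1 = 85  −1 ⇒ G_1=84
G_1=84  [base 3] 3^(3 + 1) + 3  →[3↦4]→  4^(4 + 1) + 4 = 1028  −1 ⇒ G_2=1027
G_2=1027  [base 4] 4^(4 + 1) + 3  →[4↦5]→  5^(5 + 1) + 3 = 15628  −1 ⇒ G_3=15627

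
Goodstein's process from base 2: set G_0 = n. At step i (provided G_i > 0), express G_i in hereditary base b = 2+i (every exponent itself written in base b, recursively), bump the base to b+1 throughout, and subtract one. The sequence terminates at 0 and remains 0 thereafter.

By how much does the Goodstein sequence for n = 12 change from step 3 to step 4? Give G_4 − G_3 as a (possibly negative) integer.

G_0 = 12. HB_2(12) = 2^(2 + 1) + 2^2. Bump = 108. G_1 = 107.
G_1 = 107. HB_3(107) = 3^(3 + 1) + 2·3^2 + 2·3 + 2. Bump = 1066. G_2 = 1065.
G_2 = 1065. HB_4(1065) = 4^(4 + 1) + 2·4^2 + 2·4 + 1. Bump = 15686. G_3 = 15685.
G_3 = 15685. HB_5(15685) = 5^(5 + 1) + 2·5^2 + 2·5. Bump = 280020. G_4 = 280019.

264334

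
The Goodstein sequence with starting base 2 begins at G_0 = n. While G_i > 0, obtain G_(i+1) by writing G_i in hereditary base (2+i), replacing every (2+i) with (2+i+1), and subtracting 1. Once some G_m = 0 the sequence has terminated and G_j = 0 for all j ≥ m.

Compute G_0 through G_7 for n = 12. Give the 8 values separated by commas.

12, 107, 1065, 15685, 280019, 5764910, 134217867, 3486784574

(0) 12|_2 = 2^(2 + 1) + 2^2 ↦ 3^(3 + 1) + 3^3|_3 = 108 ⇒ 107
(1) 107|_3 = 3^(3 + 1) + 2·3^2 + 2·3 + 2 ↦ 4^(4 + 1) + 2·4^2 + 2·4 + 2|_4 = 1066 ⇒ 1065
(2) 1065|_4 = 4^(4 + 1) + 2·4^2 + 2·4 + 1 ↦ 5^(5 + 1) + 2·5^2 + 2·5 + 1|_5 = 15686 ⇒ 15685
(3) 15685|_5 = 5^(5 + 1) + 2·5^2 + 2·5 ↦ 6^(6 + 1) + 2·6^2 + 2·6|_6 = 280020 ⇒ 280019
(4) 280019|_6 = 6^(6 + 1) + 2·6^2 + 6 + 5 ↦ 7^(7 + 1) + 2·7^2 + 7 + 5|_7 = 5764911 ⇒ 5764910
(5) 5764910|_7 = 7^(7 + 1) + 2·7^2 + 7 + 4 ↦ 8^(8 + 1) + 2·8^2 + 8 + 4|_8 = 134217868 ⇒ 134217867
(6) 134217867|_8 = 8^(8 + 1) + 2·8^2 + 8 + 3 ↦ 9^(9 + 1) + 2·9^2 + 9 + 3|_9 = 3486784575 ⇒ 3486784574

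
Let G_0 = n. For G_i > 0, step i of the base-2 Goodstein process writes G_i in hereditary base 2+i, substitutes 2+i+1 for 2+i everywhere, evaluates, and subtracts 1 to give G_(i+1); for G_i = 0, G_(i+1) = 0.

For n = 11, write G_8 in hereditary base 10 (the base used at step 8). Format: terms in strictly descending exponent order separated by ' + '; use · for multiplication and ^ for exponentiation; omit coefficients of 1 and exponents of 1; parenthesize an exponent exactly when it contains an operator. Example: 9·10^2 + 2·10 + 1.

7·10^10 + 7·10^7 + 7·10^6 + 7·10^5 + 7·10^4 + 7·10^3 + 7·10^2 + 7·10 + 5

step 0: 11 = 2^(2 + 1) + 2 + 1; sub 3 for 2: 3^(3 + 1) + 3 + 1; = 85; G_1 = 85−1 = 84
step 1: 84 = 3^(3 + 1) + 3; sub 4 for 3: 4^(4 + 1) + 4; = 1028; G_2 = 1028−1 = 1027
step 2: 1027 = 4^(4 + 1) + 3; sub 5 for 4: 5^(5 + 1) + 3; = 15628; G_3 = 15628−1 = 15627
step 3: 15627 = 5^(5 + 1) + 2; sub 6 for 5: 6^(6 + 1) + 2; = 279938; G_4 = 279938−1 = 279937
step 4: 279937 = 6^(6 + 1) + 1; sub 7 for 6: 7^(7 + 1) + 1; = 5764802; G_5 = 5764802−1 = 5764801
step 5: 5764801 = 7^(7 + 1); sub 8 for 7: 8^(8 + 1); = 134217728; G_6 = 134217728−1 = 134217727
step 6: 134217727 = 7·8^8 + 7·8^7 + 7·8^6 + 7·8^5 + 7·8^4 + 7·8^3 + 7·8^2 + 7·8 + 7; sub 9 for 8: 7·9^9 + 7·9^7 + 7·9^6 + 7·9^5 + 7·9^4 + 7·9^3 + 7·9^2 + 7·9 + 7; = 2749609303; G_7 = 2749609303−1 = 2749609302
step 7: 2749609302 = 7·9^9 + 7·9^7 + 7·9^6 + 7·9^5 + 7·9^4 + 7·9^3 + 7·9^2 + 7·9 + 6; sub 10 for 9: 7·10^10 + 7·10^7 + 7·10^6 + 7·10^5 + 7·10^4 + 7·10^3 + 7·10^2 + 7·10 + 6; = 70077777776; G_8 = 70077777776−1 = 70077777775
step 8: 70077777775 = 7·10^10 + 7·10^7 + 7·10^6 + 7·10^5 + 7·10^4 + 7·10^3 + 7·10^2 + 7·10 + 5; sub 11 for 10: 7·11^11 + 7·11^7 + 7·11^6 + 7·11^5 + 7·11^4 + 7·11^3 + 7·11^2 + 7·11 + 5; = 1997331745491; G_9 = 1997331745491−1 = 1997331745490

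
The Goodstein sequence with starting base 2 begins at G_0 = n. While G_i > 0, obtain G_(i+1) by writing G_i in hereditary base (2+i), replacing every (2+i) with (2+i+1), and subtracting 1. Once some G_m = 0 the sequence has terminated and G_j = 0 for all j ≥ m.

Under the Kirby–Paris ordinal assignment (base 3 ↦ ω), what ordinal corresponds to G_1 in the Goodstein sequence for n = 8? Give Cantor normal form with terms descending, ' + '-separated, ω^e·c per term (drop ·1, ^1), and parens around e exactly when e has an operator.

ω^ω·2 + ω^2·2 + ω·2 + 2

8 —HB2→ 2^(2 + 1) —bump→ 3^(3 + 1) = 81 —(−1)→ 80
80 —HB3→ 2·3^3 + 2·3^2 + 2·3 + 2 —bump→ 2·4^4 + 2·4^2 + 2·4 + 2 = 554 —(−1)→ 553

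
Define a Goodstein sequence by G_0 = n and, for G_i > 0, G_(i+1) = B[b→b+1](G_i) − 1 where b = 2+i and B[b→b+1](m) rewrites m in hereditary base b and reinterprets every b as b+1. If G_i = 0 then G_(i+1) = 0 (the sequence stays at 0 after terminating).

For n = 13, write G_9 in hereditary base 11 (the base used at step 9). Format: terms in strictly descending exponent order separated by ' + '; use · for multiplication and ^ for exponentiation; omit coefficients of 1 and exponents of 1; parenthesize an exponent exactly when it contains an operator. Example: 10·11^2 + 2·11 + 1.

[0] 13 ≡ 2^(2 + 1) + 2^2 + 1 (base 2). Lift 3: 109. −1: 108.
[1] 108 ≡ 3^(3 + 1) + 3^3 (base 3). Lift 4: 1280. −1: 1279.
[2] 1279 ≡ 4^(4 + 1) + 3·4^3 + 3·4^2 + 3·4 + 3 (base 4). Lift 5: 16093. −1: 16092.
[3] 16092 ≡ 5^(5 + 1) + 3·5^3 + 3·5^2 + 3·5 + 2 (base 5). Lift 6: 280712. −1: 280711.
[4] 280711 ≡ 6^(6 + 1) + 3·6^3 + 3·6^2 + 3·6 + 1 (base 6). Lift 7: 5765999. −1: 5765998.
[5] 5765998 ≡ 7^(7 + 1) + 3·7^3 + 3·7^2 + 3·7 (base 7). Lift 8: 134219480. −1: 134219479.
[6] 134219479 ≡ 8^(8 + 1) + 3·8^3 + 3·8^2 + 2·8 + 7 (base 8). Lift 9: 3486786856. −1: 3486786855.
[7] 3486786855 ≡ 9^(9 + 1) + 3·9^3 + 3·9^2 + 2·9 + 6 (base 9). Lift 10: 100000003326. −1: 100000003325.
[8] 100000003325 ≡ 10^(10 + 1) + 3·10^3 + 3·10^2 + 2·10 + 5 (base 10). Lift 11: 3138428381104. −1: 3138428381103.

11^(11 + 1) + 3·11^3 + 3·11^2 + 2·11 + 4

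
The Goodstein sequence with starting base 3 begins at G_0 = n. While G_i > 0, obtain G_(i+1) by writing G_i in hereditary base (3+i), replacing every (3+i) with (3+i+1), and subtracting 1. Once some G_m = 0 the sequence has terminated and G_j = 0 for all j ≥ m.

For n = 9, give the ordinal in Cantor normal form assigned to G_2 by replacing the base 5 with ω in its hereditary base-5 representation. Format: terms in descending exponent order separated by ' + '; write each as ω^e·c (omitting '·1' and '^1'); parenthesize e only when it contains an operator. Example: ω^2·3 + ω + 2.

ω·3 + 2

[0] 9 ≡ 3^2 (base 3). Lift 4: 16. −1: 15.
[1] 15 ≡ 3·4 + 3 (base 4). Lift 5: 18. −1: 17.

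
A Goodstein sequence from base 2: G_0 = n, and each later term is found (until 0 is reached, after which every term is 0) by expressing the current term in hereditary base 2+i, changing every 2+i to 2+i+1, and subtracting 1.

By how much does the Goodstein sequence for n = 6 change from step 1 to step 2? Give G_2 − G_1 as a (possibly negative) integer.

6 —HB2→ 2^2 + 2 —bump→ 3^3 + 3 = 30 —(−1)→ 29
29 —HB3→ 3^3 + 2 —bump→ 4^4 + 2 = 258 —(−1)→ 257

228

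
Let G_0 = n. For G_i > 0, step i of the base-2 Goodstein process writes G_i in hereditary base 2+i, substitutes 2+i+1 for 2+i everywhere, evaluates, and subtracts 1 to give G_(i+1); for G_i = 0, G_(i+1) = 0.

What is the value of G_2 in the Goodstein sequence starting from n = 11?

1027

[0] 11 ≡ 2^(2 + 1) + 2 + 1 (base 2). Lift 3: 85. −1: 84.
[1] 84 ≡ 3^(3 + 1) + 3 (base 3). Lift 4: 1028. −1: 1027.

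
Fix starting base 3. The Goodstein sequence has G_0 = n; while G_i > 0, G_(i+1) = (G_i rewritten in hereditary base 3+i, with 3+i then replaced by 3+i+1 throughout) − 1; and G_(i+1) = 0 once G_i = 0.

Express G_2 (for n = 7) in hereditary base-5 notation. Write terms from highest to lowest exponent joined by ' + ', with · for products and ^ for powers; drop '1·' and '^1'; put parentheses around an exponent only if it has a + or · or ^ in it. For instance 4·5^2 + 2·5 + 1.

[0] 7 ≡ 2·3 + 1 (base 3). Lift 4: 9. −1: 8.
[1] 8 ≡ 2·4 (base 4). Lift 5: 10. −1: 9.
[2] 9 ≡ 5 + 4 (base 5). Lift 6: 10. −1: 9.

5 + 4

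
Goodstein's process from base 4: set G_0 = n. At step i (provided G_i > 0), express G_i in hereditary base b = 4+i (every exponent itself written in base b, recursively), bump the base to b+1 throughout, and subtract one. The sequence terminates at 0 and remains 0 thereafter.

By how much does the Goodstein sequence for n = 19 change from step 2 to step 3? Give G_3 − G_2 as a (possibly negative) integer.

i=0: 19 = 4^2 + 3 (b=4); 4→5: 5^2 + 3 = 28; 28−1 = 27
i=1: 27 = 5^2 + 2 (b=5); 5→6: 6^2 + 2 = 38; 38−1 = 37
i=2: 37 = 6^2 + 1 (b=6); 6→7: 7^2 + 1 = 50; 50−1 = 49

12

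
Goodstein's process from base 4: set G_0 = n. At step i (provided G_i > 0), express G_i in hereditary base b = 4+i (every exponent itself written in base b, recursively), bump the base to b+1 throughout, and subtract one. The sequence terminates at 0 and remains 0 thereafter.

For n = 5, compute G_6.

1

(0) 5|_4 = 4 + 1 ↦ 5 + 1|_5 = 6 ⇒ 5
(1) 5|_5 = 5 ↦ 6|_6 = 6 ⇒ 5
(2) 5|_6 = 5 ↦ 5|_7 = 5 ⇒ 4
(3) 4|_7 = 4 ↦ 4|_8 = 4 ⇒ 3
(4) 3|_8 = 3 ↦ 3|_9 = 3 ⇒ 2
(5) 2|_9 = 2 ↦ 2|_10 = 2 ⇒ 1
(6) 1|_10 = 1 ↦ 1|_11 = 1 ⇒ 0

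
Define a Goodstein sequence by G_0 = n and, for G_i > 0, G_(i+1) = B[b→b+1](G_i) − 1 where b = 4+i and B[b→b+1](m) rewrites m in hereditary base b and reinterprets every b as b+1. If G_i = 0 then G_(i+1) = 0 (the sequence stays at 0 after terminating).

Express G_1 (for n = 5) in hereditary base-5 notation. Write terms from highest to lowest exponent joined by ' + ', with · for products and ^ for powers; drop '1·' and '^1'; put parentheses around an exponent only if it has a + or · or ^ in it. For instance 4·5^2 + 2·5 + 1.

base 4: 5 = 4 + 1; at 5: 5 + 1 = 6; next = 5
base 5: 5 = 5; at 6: 6 = 6; next = 5

5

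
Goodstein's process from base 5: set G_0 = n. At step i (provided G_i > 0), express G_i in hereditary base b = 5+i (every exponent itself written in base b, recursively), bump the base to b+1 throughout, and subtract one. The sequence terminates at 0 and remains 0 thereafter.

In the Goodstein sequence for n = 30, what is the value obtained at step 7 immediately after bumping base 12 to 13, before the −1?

154

G_0=30  [base 5] 5^2 + 5  →[5↦6]→  6^2 + 6 = 42  −1 ⇒ G_1=41
G_1=41  [base 6] 6^2 + 5  →[6↦7]→  7^2 + 5 = 54  −1 ⇒ G_2=53
G_2=53  [base 7] 7^2 + 4  →[7↦8]→  8^2 + 4 = 68  −1 ⇒ G_3=67
G_3=67  [base 8] 8^2 + 3  →[8↦9]→  9^2 + 3 = 84  −1 ⇒ G_4=83
G_4=83  [base 9] 9^2 + 2  →[9↦10]→  10^2 + 2 = 102  −1 ⇒ G_5=101
G_5=101  [base 10] 10^2 + 1  →[10↦11]→  11^2 + 1 = 122  −1 ⇒ G_6=121
G_6=121  [base 11] 11^2  →[11↦12]→  12^2 = 144  −1 ⇒ G_7=143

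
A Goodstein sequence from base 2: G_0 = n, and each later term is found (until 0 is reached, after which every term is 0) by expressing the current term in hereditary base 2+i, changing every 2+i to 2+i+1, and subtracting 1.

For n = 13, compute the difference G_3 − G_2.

(0) 13|_2 = 2^(2 + 1) + 2^2 + 1 ↦ 3^(3 + 1) + 3^3 + 1|_3 = 109 ⇒ 108
(1) 108|_3 = 3^(3 + 1) + 3^3 ↦ 4^(4 + 1) + 4^4|_4 = 1280 ⇒ 1279
(2) 1279|_4 = 4^(4 + 1) + 3·4^3 + 3·4^2 + 3·4 + 3 ↦ 5^(5 + 1) + 3·5^3 + 3·5^2 + 3·5 + 3|_5 = 16093 ⇒ 16092

14813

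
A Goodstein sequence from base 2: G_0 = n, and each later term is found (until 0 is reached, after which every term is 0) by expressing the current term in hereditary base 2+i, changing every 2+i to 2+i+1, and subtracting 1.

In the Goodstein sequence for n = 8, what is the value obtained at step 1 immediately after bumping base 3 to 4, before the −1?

554

G_0 = 8. HB_2(8) = 2^(2 + 1). Bump = 81. G_1 = 80.
G_1 = 80. HB_3(80) = 2·3^3 + 2·3^2 + 2·3 + 2. Bump = 554. G_2 = 553.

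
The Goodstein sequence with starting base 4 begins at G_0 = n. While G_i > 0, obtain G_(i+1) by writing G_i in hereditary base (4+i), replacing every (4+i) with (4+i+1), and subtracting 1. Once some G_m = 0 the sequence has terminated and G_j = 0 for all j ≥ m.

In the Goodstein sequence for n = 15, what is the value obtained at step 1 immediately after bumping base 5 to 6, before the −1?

G_0=15  [base 4] 3·4 + 3  →[4↦5]→  3·5 + 3 = 18  −1 ⇒ G_1=17
G_1=17  [base 5] 3·5 + 2  →[5↦6]→  3·6 + 2 = 20  −1 ⇒ G_2=19

20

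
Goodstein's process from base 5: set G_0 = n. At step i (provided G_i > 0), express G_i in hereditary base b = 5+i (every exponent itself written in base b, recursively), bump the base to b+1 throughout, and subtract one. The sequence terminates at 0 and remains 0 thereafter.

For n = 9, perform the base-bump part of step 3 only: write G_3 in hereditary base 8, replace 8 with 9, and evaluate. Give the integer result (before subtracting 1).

(0) 9|_5 = 5 + 4 ↦ 6 + 4|_6 = 10 ⇒ 9
(1) 9|_6 = 6 + 3 ↦ 7 + 3|_7 = 10 ⇒ 9
(2) 9|_7 = 7 + 2 ↦ 8 + 2|_8 = 10 ⇒ 9
(3) 9|_8 = 8 + 1 ↦ 9 + 1|_9 = 10 ⇒ 9

10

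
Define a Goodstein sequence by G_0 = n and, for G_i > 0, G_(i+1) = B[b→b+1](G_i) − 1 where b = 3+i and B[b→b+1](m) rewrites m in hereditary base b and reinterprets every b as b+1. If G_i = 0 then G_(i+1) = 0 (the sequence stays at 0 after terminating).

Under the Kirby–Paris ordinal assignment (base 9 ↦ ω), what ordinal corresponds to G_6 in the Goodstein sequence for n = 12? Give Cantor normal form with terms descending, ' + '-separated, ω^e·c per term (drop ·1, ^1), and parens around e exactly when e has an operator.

[0] 12 ≡ 3^2 + 3 (base 3). Lift 4: 20. −1: 19.
[1] 19 ≡ 4^2 + 3 (base 4). Lift 5: 28. −1: 27.
[2] 27 ≡ 5^2 + 2 (base 5). Lift 6: 38. −1: 37.
[3] 37 ≡ 6^2 + 1 (base 6). Lift 7: 50. −1: 49.
[4] 49 ≡ 7^2 (base 7). Lift 8: 64. −1: 63.
[5] 63 ≡ 7·8 + 7 (base 8). Lift 9: 70. −1: 69.
[6] 69 ≡ 7·9 + 6 (base 9). Lift 10: 76. −1: 75.

ω·7 + 6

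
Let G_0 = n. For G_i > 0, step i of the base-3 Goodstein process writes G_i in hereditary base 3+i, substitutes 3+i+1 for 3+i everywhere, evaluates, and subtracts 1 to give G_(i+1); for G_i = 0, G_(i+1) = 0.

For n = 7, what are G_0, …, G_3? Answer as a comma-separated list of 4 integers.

base 3: 7 = 2·3 + 1; at 4: 2·4 + 1 = 9; next = 8
base 4: 8 = 2·4; at 5: 2·5 = 10; next = 9
base 5: 9 = 5 + 4; at 6: 6 + 4 = 10; next = 9

7, 8, 9, 9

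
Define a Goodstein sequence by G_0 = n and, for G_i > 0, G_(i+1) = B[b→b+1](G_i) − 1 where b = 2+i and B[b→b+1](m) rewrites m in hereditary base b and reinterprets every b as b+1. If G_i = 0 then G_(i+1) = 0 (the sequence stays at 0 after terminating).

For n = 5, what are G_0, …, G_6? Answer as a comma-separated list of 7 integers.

5, 27, 255, 467, 775, 1197, 1751

G_0 = 5. HB_2(5) = 2^2 + 1. Bump = 28. G_1 = 27.
G_1 = 27. HB_3(27) = 3^3. Bump = 256. G_2 = 255.
G_2 = 255. HB_4(255) = 3·4^3 + 3·4^2 + 3·4 + 3. Bump = 468. G_3 = 467.
G_3 = 467. HB_5(467) = 3·5^3 + 3·5^2 + 3·5 + 2. Bump = 776. G_4 = 775.
G_4 = 775. HB_6(775) = 3·6^3 + 3·6^2 + 3·6 + 1. Bump = 1198. G_5 = 1197.
G_5 = 1197. HB_7(1197) = 3·7^3 + 3·7^2 + 3·7. Bump = 1752. G_6 = 1751.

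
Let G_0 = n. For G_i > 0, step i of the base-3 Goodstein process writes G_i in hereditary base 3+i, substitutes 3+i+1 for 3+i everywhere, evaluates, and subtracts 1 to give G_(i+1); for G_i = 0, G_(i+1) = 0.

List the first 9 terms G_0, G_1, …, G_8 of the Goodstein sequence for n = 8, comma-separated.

8, 9, 10, 11, 11, 11, 11, 11, 11

G_0 = 8. HB_3(8) = 2·3 + 2. Bump = 10. G_1 = 9.
G_1 = 9. HB_4(9) = 2·4 + 1. Bump = 11. G_2 = 10.
G_2 = 10. HB_5(10) = 2·5. Bump = 12. G_3 = 11.
G_3 = 11. HB_6(11) = 6 + 5. Bump = 12. G_4 = 11.
G_4 = 11. HB_7(11) = 7 + 4. Bump = 12. G_5 = 11.
G_5 = 11. HB_8(11) = 8 + 3. Bump = 12. G_6 = 11.
G_6 = 11. HB_9(11) = 9 + 2. Bump = 12. G_7 = 11.
G_7 = 11. HB_10(11) = 10 + 1. Bump = 12. G_8 = 11.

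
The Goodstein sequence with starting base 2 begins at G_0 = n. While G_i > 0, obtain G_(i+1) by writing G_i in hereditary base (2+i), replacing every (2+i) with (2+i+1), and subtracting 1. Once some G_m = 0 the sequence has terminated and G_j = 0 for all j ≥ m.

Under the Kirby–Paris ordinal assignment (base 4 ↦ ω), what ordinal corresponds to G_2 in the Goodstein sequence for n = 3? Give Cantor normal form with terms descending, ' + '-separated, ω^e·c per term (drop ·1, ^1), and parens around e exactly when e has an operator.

3 —HB2→ 2 + 1 —bump→ 3 + 1 = 4 —(−1)→ 3
3 —HB3→ 3 —bump→ 4 = 4 —(−1)→ 3
3 —HB4→ 3 —bump→ 3 = 3 —(−1)→ 2

3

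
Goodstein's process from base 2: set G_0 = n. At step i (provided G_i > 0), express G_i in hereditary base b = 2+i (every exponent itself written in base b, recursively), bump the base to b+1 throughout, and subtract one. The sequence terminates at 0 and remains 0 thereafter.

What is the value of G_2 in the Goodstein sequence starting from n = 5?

step 0: 5 = 2^2 + 1; sub 3 for 2: 3^3 + 1; = 28; G_1 = 28−1 = 27
step 1: 27 = 3^3; sub 4 for 3: 4^4; = 256; G_2 = 256−1 = 255
step 2: 255 = 3·4^3 + 3·4^2 + 3·4 + 3; sub 5 for 4: 3·5^3 + 3·5^2 + 3·5 + 3; = 468; G_3 = 468−1 = 467

255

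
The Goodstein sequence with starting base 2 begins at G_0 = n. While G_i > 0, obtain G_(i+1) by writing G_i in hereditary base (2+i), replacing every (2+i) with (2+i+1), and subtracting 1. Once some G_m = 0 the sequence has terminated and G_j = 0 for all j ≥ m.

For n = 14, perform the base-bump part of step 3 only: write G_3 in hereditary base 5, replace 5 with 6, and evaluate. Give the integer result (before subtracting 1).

326592

base 2: 14 = 2^(2 + 1) + 2^2 + 2; at 3: 3^(3 + 1) + 3^3 + 3 = 111; next = 110
base 3: 110 = 3^(3 + 1) + 3^3 + 2; at 4: 4^(4 + 1) + 4^4 + 2 = 1282; next = 1281
base 4: 1281 = 4^(4 + 1) + 4^4 + 1; at 5: 5^(5 + 1) + 5^5 + 1 = 18751; next = 18750
base 5: 18750 = 5^(5 + 1) + 5^5; at 6: 6^(6 + 1) + 6^6 = 326592; next = 326591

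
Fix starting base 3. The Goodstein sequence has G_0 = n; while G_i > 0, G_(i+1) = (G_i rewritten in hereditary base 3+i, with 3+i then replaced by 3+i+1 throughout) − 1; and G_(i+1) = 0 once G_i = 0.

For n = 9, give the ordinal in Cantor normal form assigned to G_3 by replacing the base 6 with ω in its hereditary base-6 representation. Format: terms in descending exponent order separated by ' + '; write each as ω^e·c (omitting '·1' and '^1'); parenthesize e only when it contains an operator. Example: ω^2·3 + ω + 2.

G_0 = 9. HB_3(9) = 3^2. Bump = 16. G_1 = 15.
G_1 = 15. HB_4(15) = 3·4 + 3. Bump = 18. G_2 = 17.
G_2 = 17. HB_5(17) = 3·5 + 2. Bump = 20. G_3 = 19.
G_3 = 19. HB_6(19) = 3·6 + 1. Bump = 22. G_4 = 21.

ω·3 + 1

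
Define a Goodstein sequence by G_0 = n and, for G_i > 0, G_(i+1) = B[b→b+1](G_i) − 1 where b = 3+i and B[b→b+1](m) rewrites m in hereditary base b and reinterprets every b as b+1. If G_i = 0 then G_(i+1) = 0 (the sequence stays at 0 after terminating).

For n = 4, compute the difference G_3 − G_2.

(0) 4|_3 = 3 + 1 ↦ 4 + 1|_4 = 5 ⇒ 4
(1) 4|_4 = 4 ↦ 5|_5 = 5 ⇒ 4
(2) 4|_5 = 4 ↦ 4|_6 = 4 ⇒ 3

-1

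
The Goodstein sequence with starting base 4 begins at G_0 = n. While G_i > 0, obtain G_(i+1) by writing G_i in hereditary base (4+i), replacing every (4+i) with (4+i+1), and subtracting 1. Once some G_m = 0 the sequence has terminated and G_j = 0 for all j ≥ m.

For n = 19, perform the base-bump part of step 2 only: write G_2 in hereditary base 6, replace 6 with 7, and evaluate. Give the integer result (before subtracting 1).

i=0: 19 = 4^2 + 3 (b=4); 4→5: 5^2 + 3 = 28; 28−1 = 27
i=1: 27 = 5^2 + 2 (b=5); 5→6: 6^2 + 2 = 38; 38−1 = 37
i=2: 37 = 6^2 + 1 (b=6); 6→7: 7^2 + 1 = 50; 50−1 = 49

50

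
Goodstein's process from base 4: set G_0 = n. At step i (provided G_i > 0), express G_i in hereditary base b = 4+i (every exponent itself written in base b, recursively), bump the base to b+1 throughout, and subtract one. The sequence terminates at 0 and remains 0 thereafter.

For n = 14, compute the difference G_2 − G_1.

(0) 14|_4 = 3·4 + 2 ↦ 3·5 + 2|_5 = 17 ⇒ 16
(1) 16|_5 = 3·5 + 1 ↦ 3·6 + 1|_6 = 19 ⇒ 18

2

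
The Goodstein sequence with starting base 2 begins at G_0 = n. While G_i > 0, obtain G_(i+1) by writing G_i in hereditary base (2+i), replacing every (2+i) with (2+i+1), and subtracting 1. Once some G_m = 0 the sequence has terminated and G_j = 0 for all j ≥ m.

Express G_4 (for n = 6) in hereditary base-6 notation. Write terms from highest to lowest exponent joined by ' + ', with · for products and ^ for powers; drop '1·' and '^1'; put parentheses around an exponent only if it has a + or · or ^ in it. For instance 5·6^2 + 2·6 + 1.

5·6^5 + 5·6^4 + 5·6^3 + 5·6^2 + 5·6 + 5

(0) 6|_2 = 2^2 + 2 ↦ 3^3 + 3|_3 = 30 ⇒ 29
(1) 29|_3 = 3^3 + 2 ↦ 4^4 + 2|_4 = 258 ⇒ 257
(2) 257|_4 = 4^4 + 1 ↦ 5^5 + 1|_5 = 3126 ⇒ 3125
(3) 3125|_5 = 5^5 ↦ 6^6|_6 = 46656 ⇒ 46655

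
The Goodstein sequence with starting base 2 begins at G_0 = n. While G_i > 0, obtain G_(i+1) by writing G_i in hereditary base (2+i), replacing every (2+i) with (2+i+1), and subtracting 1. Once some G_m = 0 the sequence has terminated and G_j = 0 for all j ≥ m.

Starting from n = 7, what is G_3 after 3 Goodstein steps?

3127

base 2: 7 = 2^2 + 2 + 1; at 3: 3^3 + 3 + 1 = 31; next = 30
base 3: 30 = 3^3 + 3; at 4: 4^4 + 4 = 260; next = 259
base 4: 259 = 4^4 + 3; at 5: 5^5 + 3 = 3128; next = 3127
base 5: 3127 = 5^5 + 2; at 6: 6^6 + 2 = 46658; next = 46657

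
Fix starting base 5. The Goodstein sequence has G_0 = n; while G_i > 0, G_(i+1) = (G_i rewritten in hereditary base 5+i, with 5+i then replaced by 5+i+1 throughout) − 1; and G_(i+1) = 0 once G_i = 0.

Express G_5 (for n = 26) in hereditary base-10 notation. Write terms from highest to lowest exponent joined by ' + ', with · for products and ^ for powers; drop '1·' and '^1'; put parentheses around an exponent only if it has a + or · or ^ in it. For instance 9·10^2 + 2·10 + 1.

6·10 + 3

i=0: 26 = 5^2 + 1 (b=5); 5→6: 6^2 + 1 = 37; 37−1 = 36
i=1: 36 = 6^2 (b=6); 6→7: 7^2 = 49; 49−1 = 48
i=2: 48 = 6·7 + 6 (b=7); 7→8: 6·8 + 6 = 54; 54−1 = 53
i=3: 53 = 6·8 + 5 (b=8); 8→9: 6·9 + 5 = 59; 59−1 = 58
i=4: 58 = 6·9 + 4 (b=9); 9→10: 6·10 + 4 = 64; 64−1 = 63
i=5: 63 = 6·10 + 3 (b=10); 10→11: 6·11 + 3 = 69; 69−1 = 68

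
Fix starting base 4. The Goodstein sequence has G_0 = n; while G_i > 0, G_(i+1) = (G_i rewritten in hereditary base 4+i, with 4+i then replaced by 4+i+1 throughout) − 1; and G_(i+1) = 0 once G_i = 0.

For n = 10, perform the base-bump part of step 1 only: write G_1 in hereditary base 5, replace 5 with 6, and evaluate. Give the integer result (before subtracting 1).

13

i=0: 10 = 2·4 + 2 (b=4); 4→5: 2·5 + 2 = 12; 12−1 = 11
i=1: 11 = 2·5 + 1 (b=5); 5→6: 2·6 + 1 = 13; 13−1 = 12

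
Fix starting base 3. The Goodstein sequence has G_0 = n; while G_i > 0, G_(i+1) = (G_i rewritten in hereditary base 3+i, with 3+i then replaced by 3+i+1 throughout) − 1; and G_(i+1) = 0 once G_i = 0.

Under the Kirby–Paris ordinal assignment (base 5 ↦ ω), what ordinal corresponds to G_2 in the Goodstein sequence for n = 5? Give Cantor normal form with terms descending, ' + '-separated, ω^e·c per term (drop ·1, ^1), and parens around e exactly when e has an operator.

step 0: 5 = 3 + 2; sub 4 for 3: 4 + 2; = 6; G_1 = 6−1 = 5
step 1: 5 = 4 + 1; sub 5 for 4: 5 + 1; = 6; G_2 = 6−1 = 5
step 2: 5 = 5; sub 6 for 5: 6; = 6; G_3 = 6−1 = 5

ω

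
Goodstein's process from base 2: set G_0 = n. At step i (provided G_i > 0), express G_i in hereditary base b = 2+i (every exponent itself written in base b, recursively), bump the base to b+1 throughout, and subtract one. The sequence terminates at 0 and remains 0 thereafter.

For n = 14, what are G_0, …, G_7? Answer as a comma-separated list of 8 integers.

14, 110, 1281, 18750, 326591, 5862840, 134404971, 3487116548

base 2: 14 = 2^(2 + 1) + 2^2 + 2; at 3: 3^(3 + 1) + 3^3 + 3 = 111; next = 110
base 3: 110 = 3^(3 + 1) + 3^3 + 2; at 4: 4^(4 + 1) + 4^4 + 2 = 1282; next = 1281
base 4: 1281 = 4^(4 + 1) + 4^4 + 1; at 5: 5^(5 + 1) + 5^5 + 1 = 18751; next = 18750
base 5: 18750 = 5^(5 + 1) + 5^5; at 6: 6^(6 + 1) + 6^6 = 326592; next = 326591
base 6: 326591 = 6^(6 + 1) + 5·6^5 + 5·6^4 + 5·6^3 + 5·6^2 + 5·6 + 5; at 7: 7^(7 + 1) + 5·7^5 + 5·7^4 + 5·7^3 + 5·7^2 + 5·7 + 5 = 5862841; next = 5862840
base 7: 5862840 = 7^(7 + 1) + 5·7^5 + 5·7^4 + 5·7^3 + 5·7^2 + 5·7 + 4; at 8: 8^(8 + 1) + 5·8^5 + 5·8^4 + 5·8^3 + 5·8^2 + 5·8 + 4 = 134404972; next = 134404971
base 8: 134404971 = 8^(8 + 1) + 5·8^5 + 5·8^4 + 5·8^3 + 5·8^2 + 5·8 + 3; at 9: 9^(9 + 1) + 5·9^5 + 5·9^4 + 5·9^3 + 5·9^2 + 5·9 + 3 = 3487116549; next = 3487116548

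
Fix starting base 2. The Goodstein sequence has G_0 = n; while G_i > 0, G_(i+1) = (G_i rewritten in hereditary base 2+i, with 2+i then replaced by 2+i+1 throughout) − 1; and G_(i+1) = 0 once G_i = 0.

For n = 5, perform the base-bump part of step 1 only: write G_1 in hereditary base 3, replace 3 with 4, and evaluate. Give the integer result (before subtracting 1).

5 —HB2→ 2^2 + 1 —bump→ 3^3 + 1 = 28 —(−1)→ 27
27 —HB3→ 3^3 —bump→ 4^4 = 256 —(−1)→ 255

256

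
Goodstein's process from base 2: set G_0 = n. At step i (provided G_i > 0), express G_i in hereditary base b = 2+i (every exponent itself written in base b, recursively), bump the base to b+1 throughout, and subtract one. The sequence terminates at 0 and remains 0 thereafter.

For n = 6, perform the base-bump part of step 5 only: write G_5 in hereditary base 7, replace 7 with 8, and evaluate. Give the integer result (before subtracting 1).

187244

i=0: 6 = 2^2 + 2 (b=2); 2→3: 3^3 + 3 = 30; 30−1 = 29
i=1: 29 = 3^3 + 2 (b=3); 3→4: 4^4 + 2 = 258; 258−1 = 257
i=2: 257 = 4^4 + 1 (b=4); 4→5: 5^5 + 1 = 3126; 3126−1 = 3125
i=3: 3125 = 5^5 (b=5); 5→6: 6^6 = 46656; 46656−1 = 46655
i=4: 46655 = 5·6^5 + 5·6^4 + 5·6^3 + 5·6^2 + 5·6 + 5 (b=6); 6→7: 5·7^5 + 5·7^4 + 5·7^3 + 5·7^2 + 5·7 + 5 = 98040; 98040−1 = 98039
i=5: 98039 = 5·7^5 + 5·7^4 + 5·7^3 + 5·7^2 + 5·7 + 4 (b=7); 7→8: 5·8^5 + 5·8^4 + 5·8^3 + 5·8^2 + 5·8 + 4 = 187244; 187244−1 = 187243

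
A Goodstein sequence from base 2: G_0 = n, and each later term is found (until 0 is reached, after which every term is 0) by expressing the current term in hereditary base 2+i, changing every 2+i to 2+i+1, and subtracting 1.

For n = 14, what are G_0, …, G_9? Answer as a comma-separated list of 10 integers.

G_0 = 14. HB_2(14) = 2^(2 + 1) + 2^2 + 2. Bump = 111. G_1 = 110.
G_1 = 110. HB_3(110) = 3^(3 + 1) + 3^3 + 2. Bump = 1282. G_2 = 1281.
G_2 = 1281. HB_4(1281) = 4^(4 + 1) + 4^4 + 1. Bump = 18751. G_3 = 18750.
G_3 = 18750. HB_5(18750) = 5^(5 + 1) + 5^5. Bump = 326592. G_4 = 326591.
G_4 = 326591. HB_6(326591) = 6^(6 + 1) + 5·6^5 + 5·6^4 + 5·6^3 + 5·6^2 + 5·6 + 5. Bump = 5862841. G_5 = 5862840.
G_5 = 5862840. HB_7(5862840) = 7^(7 + 1) + 5·7^5 + 5·7^4 + 5·7^3 + 5·7^2 + 5·7 + 4. Bump = 134404972. G_6 = 134404971.
G_6 = 134404971. HB_8(134404971) = 8^(8 + 1) + 5·8^5 + 5·8^4 + 5·8^3 + 5·8^2 + 5·8 + 3. Bump = 3487116549. G_7 = 3487116548.
G_7 = 3487116548. HB_9(3487116548) = 9^(9 + 1) + 5·9^5 + 5·9^4 + 5·9^3 + 5·9^2 + 5·9 + 2. Bump = 100000555552. G_8 = 100000555551.
G_8 = 100000555551. HB_10(100000555551) = 10^(10 + 1) + 5·10^5 + 5·10^4 + 5·10^3 + 5·10^2 + 5·10 + 1. Bump = 3138429262497. G_9 = 3138429262496.

14, 110, 1281, 18750, 326591, 5862840, 134404971, 3487116548, 100000555551, 3138429262496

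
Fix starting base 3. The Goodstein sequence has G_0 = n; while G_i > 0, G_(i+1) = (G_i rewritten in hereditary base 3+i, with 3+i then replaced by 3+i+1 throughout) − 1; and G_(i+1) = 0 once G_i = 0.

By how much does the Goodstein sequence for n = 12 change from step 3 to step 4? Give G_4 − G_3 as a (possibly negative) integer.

12

G_0=12  [base 3] 3^2 + 3  →[3↦4]→  4^2 + 4 = 20  −1 ⇒ G_1=19
G_1=19  [base 4] 4^2 + 3  →[4↦5]→  5^2 + 3 = 28  −1 ⇒ G_2=27
G_2=27  [base 5] 5^2 + 2  →[5↦6]→  6^2 + 2 = 38  −1 ⇒ G_3=37
G_3=37  [base 6] 6^2 + 1  →[6↦7]→  7^2 + 1 = 50  −1 ⇒ G_4=49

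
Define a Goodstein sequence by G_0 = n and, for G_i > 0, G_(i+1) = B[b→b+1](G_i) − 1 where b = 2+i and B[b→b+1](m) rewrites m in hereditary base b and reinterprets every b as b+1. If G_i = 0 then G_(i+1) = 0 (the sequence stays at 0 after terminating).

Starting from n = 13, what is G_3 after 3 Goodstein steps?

16092

[0] 13 ≡ 2^(2 + 1) + 2^2 + 1 (base 2). Lift 3: 109. −1: 108.
[1] 108 ≡ 3^(3 + 1) + 3^3 (base 3). Lift 4: 1280. −1: 1279.
[2] 1279 ≡ 4^(4 + 1) + 3·4^3 + 3·4^2 + 3·4 + 3 (base 4). Lift 5: 16093. −1: 16092.
[3] 16092 ≡ 5^(5 + 1) + 3·5^3 + 3·5^2 + 3·5 + 2 (base 5). Lift 6: 280712. −1: 280711.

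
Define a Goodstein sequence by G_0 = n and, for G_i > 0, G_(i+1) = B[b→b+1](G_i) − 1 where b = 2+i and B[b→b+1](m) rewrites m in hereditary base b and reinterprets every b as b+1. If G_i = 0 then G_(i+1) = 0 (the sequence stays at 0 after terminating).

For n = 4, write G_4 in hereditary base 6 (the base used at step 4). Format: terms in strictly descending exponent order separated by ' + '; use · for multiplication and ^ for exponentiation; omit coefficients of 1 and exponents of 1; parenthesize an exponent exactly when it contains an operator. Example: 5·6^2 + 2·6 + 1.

G_0=4  [base 2] 2^2  →[2↦3]→  3^3 = 27  −1 ⇒ G_1=26
G_1=26  [base 3] 2·3^2 + 2·3 + 2  →[3↦4]→  2·4^2 + 2·4 + 2 = 42  −1 ⇒ G_2=41
G_2=41  [base 4] 2·4^2 + 2·4 + 1  →[4↦5]→  2·5^2 + 2·5 + 1 = 61  −1 ⇒ G_3=60
G_3=60  [base 5] 2·5^2 + 2·5  →[5↦6]→  2·6^2 + 2·6 = 84  −1 ⇒ G_4=83

2·6^2 + 6 + 5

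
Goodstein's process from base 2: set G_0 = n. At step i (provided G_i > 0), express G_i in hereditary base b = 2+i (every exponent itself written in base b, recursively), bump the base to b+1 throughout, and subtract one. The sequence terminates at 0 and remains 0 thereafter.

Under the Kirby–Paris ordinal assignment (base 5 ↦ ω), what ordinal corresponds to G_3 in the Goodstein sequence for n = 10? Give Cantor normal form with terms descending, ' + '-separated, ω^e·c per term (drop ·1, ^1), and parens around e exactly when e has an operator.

i=0: 10 = 2^(2 + 1) + 2 (b=2); 2→3: 3^(3 + 1) + 3 = 84; 84−1 = 83
i=1: 83 = 3^(3 + 1) + 2 (b=3); 3→4: 4^(4 + 1) + 2 = 1026; 1026−1 = 1025
i=2: 1025 = 4^(4 + 1) + 1 (b=4); 4→5: 5^(5 + 1) + 1 = 15626; 15626−1 = 15625
i=3: 15625 = 5^(5 + 1) (b=5); 5→6: 6^(6 + 1) = 279936; 279936−1 = 279935

ω^(ω + 1)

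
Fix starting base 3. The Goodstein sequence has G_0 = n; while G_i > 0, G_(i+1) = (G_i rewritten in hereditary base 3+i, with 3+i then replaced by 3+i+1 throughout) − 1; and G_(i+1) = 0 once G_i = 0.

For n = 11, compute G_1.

17

base 3: 11 = 3^2 + 2; at 4: 4^2 + 2 = 18; next = 17
base 4: 17 = 4^2 + 1; at 5: 5^2 + 1 = 26; next = 25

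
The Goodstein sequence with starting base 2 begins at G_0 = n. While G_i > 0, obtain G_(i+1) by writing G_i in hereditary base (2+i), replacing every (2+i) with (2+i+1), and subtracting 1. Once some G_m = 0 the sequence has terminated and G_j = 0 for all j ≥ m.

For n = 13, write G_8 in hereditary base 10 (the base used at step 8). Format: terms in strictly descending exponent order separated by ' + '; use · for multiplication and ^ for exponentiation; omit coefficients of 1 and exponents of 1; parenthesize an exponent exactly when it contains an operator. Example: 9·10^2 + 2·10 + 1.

10^(10 + 1) + 3·10^3 + 3·10^2 + 2·10 + 5

i=0: 13 = 2^(2 + 1) + 2^2 + 1 (b=2); 2→3: 3^(3 + 1) + 3^3 + 1 = 109; 109−1 = 108
i=1: 108 = 3^(3 + 1) + 3^3 (b=3); 3→4: 4^(4 + 1) + 4^4 = 1280; 1280−1 = 1279
i=2: 1279 = 4^(4 + 1) + 3·4^3 + 3·4^2 + 3·4 + 3 (b=4); 4→5: 5^(5 + 1) + 3·5^3 + 3·5^2 + 3·5 + 3 = 16093; 16093−1 = 16092
i=3: 16092 = 5^(5 + 1) + 3·5^3 + 3·5^2 + 3·5 + 2 (b=5); 5→6: 6^(6 + 1) + 3·6^3 + 3·6^2 + 3·6 + 2 = 280712; 280712−1 = 280711
i=4: 280711 = 6^(6 + 1) + 3·6^3 + 3·6^2 + 3·6 + 1 (b=6); 6→7: 7^(7 + 1) + 3·7^3 + 3·7^2 + 3·7 + 1 = 5765999; 5765999−1 = 5765998
i=5: 5765998 = 7^(7 + 1) + 3·7^3 + 3·7^2 + 3·7 (b=7); 7→8: 8^(8 + 1) + 3·8^3 + 3·8^2 + 3·8 = 134219480; 134219480−1 = 134219479
i=6: 134219479 = 8^(8 + 1) + 3·8^3 + 3·8^2 + 2·8 + 7 (b=8); 8→9: 9^(9 + 1) + 3·9^3 + 3·9^2 + 2·9 + 7 = 3486786856; 3486786856−1 = 3486786855
i=7: 3486786855 = 9^(9 + 1) + 3·9^3 + 3·9^2 + 2·9 + 6 (b=9); 9→10: 10^(10 + 1) + 3·10^3 + 3·10^2 + 2·10 + 6 = 100000003326; 100000003326−1 = 100000003325
i=8: 100000003325 = 10^(10 + 1) + 3·10^3 + 3·10^2 + 2·10 + 5 (b=10); 10→11: 11^(11 + 1) + 3·11^3 + 3·11^2 + 2·11 + 5 = 3138428381104; 3138428381104−1 = 3138428381103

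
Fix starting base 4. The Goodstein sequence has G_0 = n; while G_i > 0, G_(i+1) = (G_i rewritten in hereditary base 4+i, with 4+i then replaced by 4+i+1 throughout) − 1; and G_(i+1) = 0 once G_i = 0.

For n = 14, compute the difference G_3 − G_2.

[0] 14 ≡ 3·4 + 2 (base 4). Lift 5: 17. −1: 16.
[1] 16 ≡ 3·5 + 1 (base 5). Lift 6: 19. −1: 18.
[2] 18 ≡ 3·6 (base 6). Lift 7: 21. −1: 20.

2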